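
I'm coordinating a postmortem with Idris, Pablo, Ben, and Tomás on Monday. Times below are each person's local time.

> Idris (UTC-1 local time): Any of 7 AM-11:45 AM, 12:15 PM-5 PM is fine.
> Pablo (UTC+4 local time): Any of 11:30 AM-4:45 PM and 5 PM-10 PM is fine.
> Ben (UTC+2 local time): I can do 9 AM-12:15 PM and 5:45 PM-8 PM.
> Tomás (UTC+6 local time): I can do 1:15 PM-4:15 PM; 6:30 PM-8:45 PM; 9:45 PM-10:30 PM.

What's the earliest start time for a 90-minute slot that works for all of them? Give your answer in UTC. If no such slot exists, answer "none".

Idris in UTC: 08:00-12:45, 13:15-18:00 (add 1h to convert from UTC-1).
Pablo in UTC: 07:30-12:45, 13:00-18:00 (subtract 4h to convert from UTC+4).
Ben in UTC: 07:00-10:15, 15:45-18:00 (subtract 2h to convert from UTC+2).
Tomás in UTC: 07:15-10:15, 12:30-14:45, 15:45-16:30 (subtract 6h to convert from UTC+6).
Idris ∩ Pablo: 08:00-12:45, 13:15-18:00.
Idris ∩ Pablo ∩ Ben: 08:00-10:15, 15:45-18:00.
Idris ∩ Pablo ∩ Ben ∩ Tomás: 08:00-10:15, 15:45-16:30.
Those are the intersection windows.
The first common window of at least 90 minutes is 08:00-10:15, so the earliest start is 08:00.

08:00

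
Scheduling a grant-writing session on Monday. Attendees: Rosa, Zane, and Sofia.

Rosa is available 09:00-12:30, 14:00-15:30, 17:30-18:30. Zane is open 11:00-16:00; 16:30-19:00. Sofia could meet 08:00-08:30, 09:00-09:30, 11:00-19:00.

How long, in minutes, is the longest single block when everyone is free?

90

Rosa ∩ Zane: 11:00-12:30, 14:00-15:30, 17:30-18:30.
Rosa ∩ Zane ∩ Sofia: 11:00-12:30, 14:00-15:30, 17:30-18:30.
The longest is 11:00-12:30 at 90 minutes.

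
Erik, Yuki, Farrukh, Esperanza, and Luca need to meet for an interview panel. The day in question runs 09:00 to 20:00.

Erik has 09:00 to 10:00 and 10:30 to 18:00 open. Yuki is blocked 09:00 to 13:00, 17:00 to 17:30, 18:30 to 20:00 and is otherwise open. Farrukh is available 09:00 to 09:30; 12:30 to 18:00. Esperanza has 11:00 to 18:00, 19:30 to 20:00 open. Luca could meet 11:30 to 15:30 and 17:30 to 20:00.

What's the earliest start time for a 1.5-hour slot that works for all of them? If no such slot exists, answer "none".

Erik free: 09:00-10:00, 10:30-18:00.
Yuki free: 13:00-17:00, 17:30-18:30 (invert busy blocks within the working day).
Farrukh free: 09:00-09:30, 12:30-18:00.
Esperanza free: 11:00-18:00, 19:30-20:00.
Luca free: 11:30-15:30, 17:30-20:00.
Erik ∩ Yuki: 13:00-17:00, 17:30-18:00.
Erik ∩ Yuki ∩ Farrukh: 13:00-17:00, 17:30-18:00.
Erik ∩ Yuki ∩ Farrukh ∩ Esperanza: 13:00-17:00, 17:30-18:00.
Erik ∩ Yuki ∩ Farrukh ∩ Esperanza ∩ Luca: 13:00-15:30, 17:30-18:00.
The first common window of at least 90 minutes is 13:00-15:30, so the earliest start is 13:00.

13:00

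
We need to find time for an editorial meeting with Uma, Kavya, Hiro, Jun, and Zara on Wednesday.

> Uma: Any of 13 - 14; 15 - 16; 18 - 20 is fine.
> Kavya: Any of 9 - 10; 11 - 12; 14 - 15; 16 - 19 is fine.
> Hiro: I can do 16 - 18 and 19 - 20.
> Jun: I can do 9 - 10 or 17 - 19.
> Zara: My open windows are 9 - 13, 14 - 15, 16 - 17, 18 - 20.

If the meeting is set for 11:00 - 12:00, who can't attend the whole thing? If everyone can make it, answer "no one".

Hiro, Jun, Uma

Uma: not fully free for 11:00-12:00. Kavya: free for 11:00-12:00. Hiro: not fully free for 11:00-12:00. Jun: not fully free for 11:00-12:00. Zara: free for 11:00-12:00.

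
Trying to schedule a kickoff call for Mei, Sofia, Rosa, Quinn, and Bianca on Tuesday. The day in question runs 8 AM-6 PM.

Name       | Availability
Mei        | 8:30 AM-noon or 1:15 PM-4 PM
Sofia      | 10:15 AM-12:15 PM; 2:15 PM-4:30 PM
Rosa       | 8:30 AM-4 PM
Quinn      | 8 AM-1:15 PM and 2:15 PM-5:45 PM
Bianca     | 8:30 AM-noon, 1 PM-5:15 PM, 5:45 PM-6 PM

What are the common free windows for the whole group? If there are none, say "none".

10:15-12:00, 14:15-16:00

Mei ∩ Sofia: 10:15-12:00, 14:15-16:00.
Mei ∩ Sofia ∩ Rosa: 10:15-12:00, 14:15-16:00.
Mei ∩ Sofia ∩ Rosa ∩ Quinn: 10:15-12:00, 14:15-16:00.
Mei ∩ Sofia ∩ Rosa ∩ Quinn ∩ Bianca: 10:15-12:00, 14:15-16:00.
Those are the intersection windows.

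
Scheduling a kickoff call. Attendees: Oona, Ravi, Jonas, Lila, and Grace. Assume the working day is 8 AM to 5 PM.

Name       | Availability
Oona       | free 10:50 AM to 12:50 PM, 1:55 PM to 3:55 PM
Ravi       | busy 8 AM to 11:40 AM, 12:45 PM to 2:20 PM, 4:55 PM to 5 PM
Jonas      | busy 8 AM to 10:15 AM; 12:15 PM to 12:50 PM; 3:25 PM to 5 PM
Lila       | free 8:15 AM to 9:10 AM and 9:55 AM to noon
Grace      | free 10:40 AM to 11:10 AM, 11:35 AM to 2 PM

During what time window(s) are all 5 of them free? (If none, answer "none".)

11:40-12:00

Oona free: 10:50-12:50, 13:55-15:55.
Ravi free: 11:40-12:45, 14:20-16:55 (invert busy blocks within the working day).
Jonas free: 10:15-12:15, 12:50-15:25 (invert busy blocks within the working day).
Lila free: 08:15-09:10, 09:55-12:00.
Grace free: 10:40-11:10, 11:35-14:00.
Oona ∩ Ravi: 11:40-12:45, 14:20-15:55.
Oona ∩ Ravi ∩ Jonas: 11:40-12:15, 14:20-15:25.
Oona ∩ Ravi ∩ Jonas ∩ Lila: 11:40-12:00.
Oona ∩ Ravi ∩ Jonas ∩ Lila ∩ Grace: 11:40-12:00.
Those are the intersection windows.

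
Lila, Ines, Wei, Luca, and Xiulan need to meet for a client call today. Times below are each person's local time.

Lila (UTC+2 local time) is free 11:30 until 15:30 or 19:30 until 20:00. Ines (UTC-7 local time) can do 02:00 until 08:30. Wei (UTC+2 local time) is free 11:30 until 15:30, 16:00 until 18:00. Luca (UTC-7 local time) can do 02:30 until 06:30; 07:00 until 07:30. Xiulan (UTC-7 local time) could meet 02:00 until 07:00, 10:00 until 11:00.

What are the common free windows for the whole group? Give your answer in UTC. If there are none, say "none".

09:30-13:30

Lila in UTC: 09:30-13:30, 17:30-18:00 (subtract 2h to convert from UTC+2).
Ines in UTC: 09:00-15:30 (add 7h to convert from UTC-7).
Wei in UTC: 09:30-13:30, 14:00-16:00 (subtract 2h to convert from UTC+2).
Luca in UTC: 09:30-13:30, 14:00-14:30 (add 7h to convert from UTC-7).
Xiulan in UTC: 09:00-14:00, 17:00-18:00 (add 7h to convert from UTC-7).
Lila ∩ Ines: 09:30-13:30.
Lila ∩ Ines ∩ Wei: 09:30-13:30.
Lila ∩ Ines ∩ Wei ∩ Luca: 09:30-13:30.
Lila ∩ Ines ∩ Wei ∩ Luca ∩ Xiulan: 09:30-13:30.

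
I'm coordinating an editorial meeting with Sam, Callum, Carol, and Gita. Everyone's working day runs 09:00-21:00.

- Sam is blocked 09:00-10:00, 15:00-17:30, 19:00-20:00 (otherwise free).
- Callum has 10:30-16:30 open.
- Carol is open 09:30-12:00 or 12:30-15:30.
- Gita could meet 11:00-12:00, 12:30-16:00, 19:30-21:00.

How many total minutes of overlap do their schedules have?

Sam free: 10:00-15:00, 17:30-19:00, 20:00-21:00 (invert busy blocks within the working day).
Callum free: 10:30-16:30.
Carol free: 09:30-12:00, 12:30-15:30.
Gita free: 11:00-12:00, 12:30-16:00, 19:30-21:00.
Sam ∩ Callum: 10:30-15:00.
Sam ∩ Callum ∩ Carol: 10:30-12:00, 12:30-15:00.
Sam ∩ Callum ∩ Carol ∩ Gita: 11:00-12:00, 12:30-15:00.
So the common availability across everyone is 11:00-12:00, 12:30-15:00.
Summing the common windows: 60 + 150 = 210 minutes.

210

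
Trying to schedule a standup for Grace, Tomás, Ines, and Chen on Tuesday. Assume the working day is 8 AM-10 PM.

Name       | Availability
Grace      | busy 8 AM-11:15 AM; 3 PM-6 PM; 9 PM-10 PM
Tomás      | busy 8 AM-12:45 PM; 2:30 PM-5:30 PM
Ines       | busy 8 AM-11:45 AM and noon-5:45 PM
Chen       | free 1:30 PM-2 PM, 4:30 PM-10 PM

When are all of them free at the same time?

Grace free: 11:15-15:00, 18:00-21:00 (invert busy blocks within the working day).
Tomás free: 12:45-14:30, 17:30-22:00 (invert busy blocks within the working day).
Ines free: 11:45-12:00, 17:45-22:00 (invert busy blocks within the working day).
Chen free: 13:30-14:00, 16:30-22:00.
Grace ∩ Tomás: 12:45-14:30, 18:00-21:00.
Grace ∩ Tomás ∩ Ines: 18:00-21:00.
Grace ∩ Tomás ∩ Ines ∩ Chen: 18:00-21:00.

18:00-21:00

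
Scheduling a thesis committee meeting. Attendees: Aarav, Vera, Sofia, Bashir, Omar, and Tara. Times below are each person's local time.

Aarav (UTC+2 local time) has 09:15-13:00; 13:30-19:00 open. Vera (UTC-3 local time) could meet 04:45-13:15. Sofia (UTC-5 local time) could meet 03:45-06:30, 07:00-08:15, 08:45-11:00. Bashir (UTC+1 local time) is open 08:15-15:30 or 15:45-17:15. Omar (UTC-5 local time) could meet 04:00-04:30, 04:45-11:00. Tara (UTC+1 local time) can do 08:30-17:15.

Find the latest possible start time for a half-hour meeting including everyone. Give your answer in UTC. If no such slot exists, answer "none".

15:30

Aarav in UTC: 07:15-11:00, 11:30-17:00 (subtract 2h to convert from UTC+2).
Vera in UTC: 07:45-16:15 (add 3h to convert from UTC-3).
Sofia in UTC: 08:45-11:30, 12:00-13:15, 13:45-16:00 (add 5h to convert from UTC-5).
Bashir in UTC: 07:15-14:30, 14:45-16:15 (subtract 1h to convert from UTC+1).
Omar in UTC: 09:00-09:30, 09:45-16:00 (add 5h to convert from UTC-5).
Tara in UTC: 07:30-16:15 (subtract 1h to convert from UTC+1).
Aarav ∩ Vera: 07:45-11:00, 11:30-16:15.
Aarav ∩ Vera ∩ Sofia: 08:45-11:00, 12:00-13:15, 13:45-16:00.
Aarav ∩ Vera ∩ Sofia ∩ Bashir: 08:45-11:00, 12:00-13:15, 13:45-14:30, 14:45-16:00.
Aarav ∩ Vera ∩ Sofia ∩ Bashir ∩ Omar: 09:00-09:30, 09:45-11:00, 12:00-13:15, 13:45-14:30, 14:45-16:00.
Aarav ∩ Vera ∩ Sofia ∩ Bashir ∩ Omar ∩ Tara: 09:00-09:30, 09:45-11:00, 12:00-13:15, 13:45-14:30, 14:45-16:00.
The last common window of at least 30 minutes is 14:45-16:00; a 30-minute meeting can start as late as 15:30 and still end by 16:00.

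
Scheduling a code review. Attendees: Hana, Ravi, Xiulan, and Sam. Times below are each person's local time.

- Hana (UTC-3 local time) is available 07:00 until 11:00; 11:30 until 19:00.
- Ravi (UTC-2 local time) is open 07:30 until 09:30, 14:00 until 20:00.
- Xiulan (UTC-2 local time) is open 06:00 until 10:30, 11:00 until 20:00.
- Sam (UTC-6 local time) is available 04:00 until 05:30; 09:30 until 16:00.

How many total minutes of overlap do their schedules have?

Hana in UTC: 10:00-14:00, 14:30-22:00 (add 3h to convert from UTC-3).
Ravi in UTC: 09:30-11:30, 16:00-22:00 (add 2h to convert from UTC-2).
Xiulan in UTC: 08:00-12:30, 13:00-22:00 (add 2h to convert from UTC-2).
Sam in UTC: 10:00-11:30, 15:30-22:00 (add 6h to convert from UTC-6).
Hana ∩ Ravi: 10:00-11:30, 16:00-22:00.
Hana ∩ Ravi ∩ Xiulan: 10:00-11:30, 16:00-22:00.
Hana ∩ Ravi ∩ Xiulan ∩ Sam: 10:00-11:30, 16:00-22:00.
Summing the common windows: 90 + 360 = 450 minutes.

450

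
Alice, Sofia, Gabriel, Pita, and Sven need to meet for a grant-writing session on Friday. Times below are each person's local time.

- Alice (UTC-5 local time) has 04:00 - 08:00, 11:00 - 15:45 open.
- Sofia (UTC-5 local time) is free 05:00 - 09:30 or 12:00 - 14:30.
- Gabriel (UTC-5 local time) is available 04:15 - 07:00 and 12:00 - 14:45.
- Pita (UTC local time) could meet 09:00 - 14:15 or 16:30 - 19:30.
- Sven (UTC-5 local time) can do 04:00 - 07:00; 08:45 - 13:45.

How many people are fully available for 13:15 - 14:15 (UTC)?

Alice in UTC: 09:00-13:00, 16:00-20:45 (add 5h to convert from UTC-5).
Sofia in UTC: 10:00-14:30, 17:00-19:30 (add 5h to convert from UTC-5).
Gabriel in UTC: 09:15-12:00, 17:00-19:45 (add 5h to convert from UTC-5).
Pita in UTC: 09:00-14:15, 16:30-19:30.
Sven in UTC: 09:00-12:00, 13:45-18:45 (add 5h to convert from UTC-5).
Sofia and Pita can make the full 13:15-14:15 slot — that's 2.

2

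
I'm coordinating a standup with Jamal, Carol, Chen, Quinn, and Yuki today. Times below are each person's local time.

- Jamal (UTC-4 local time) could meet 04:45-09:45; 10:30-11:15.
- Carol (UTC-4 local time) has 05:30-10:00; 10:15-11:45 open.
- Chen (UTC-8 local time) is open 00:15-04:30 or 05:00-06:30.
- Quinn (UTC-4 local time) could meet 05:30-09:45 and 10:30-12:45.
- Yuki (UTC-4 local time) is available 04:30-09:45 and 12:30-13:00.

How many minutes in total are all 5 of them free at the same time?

225

Jamal in UTC: 08:45-13:45, 14:30-15:15 (add 4h to convert from UTC-4).
Carol in UTC: 09:30-14:00, 14:15-15:45 (add 4h to convert from UTC-4).
Chen in UTC: 08:15-12:30, 13:00-14:30 (add 8h to convert from UTC-8).
Quinn in UTC: 09:30-13:45, 14:30-16:45 (add 4h to convert from UTC-4).
Yuki in UTC: 08:30-13:45, 16:30-17:00 (add 4h to convert from UTC-4).
Jamal ∩ Carol: 09:30-13:45, 14:30-15:15.
Jamal ∩ Carol ∩ Chen: 09:30-12:30, 13:00-13:45.
Jamal ∩ Carol ∩ Chen ∩ Quinn: 09:30-12:30, 13:00-13:45.
Jamal ∩ Carol ∩ Chen ∩ Quinn ∩ Yuki: 09:30-12:30, 13:00-13:45.
Summing the common windows: 180 + 45 = 225 minutes.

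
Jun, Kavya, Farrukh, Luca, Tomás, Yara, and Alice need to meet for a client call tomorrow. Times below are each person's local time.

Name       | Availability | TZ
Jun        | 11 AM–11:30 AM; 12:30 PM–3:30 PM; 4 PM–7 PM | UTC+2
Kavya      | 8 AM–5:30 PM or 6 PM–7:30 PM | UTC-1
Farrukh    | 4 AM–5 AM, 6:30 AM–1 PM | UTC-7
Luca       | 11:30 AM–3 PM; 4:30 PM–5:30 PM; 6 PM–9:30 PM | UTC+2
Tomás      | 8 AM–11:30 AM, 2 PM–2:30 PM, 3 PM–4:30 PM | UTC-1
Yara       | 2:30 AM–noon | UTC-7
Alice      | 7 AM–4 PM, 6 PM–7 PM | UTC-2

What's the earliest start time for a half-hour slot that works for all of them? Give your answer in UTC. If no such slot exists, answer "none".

11:00

Jun in UTC: 09:00-09:30, 10:30-13:30, 14:00-17:00 (subtract 2h to convert from UTC+2).
Kavya in UTC: 09:00-18:30, 19:00-20:30 (add 1h to convert from UTC-1).
Farrukh in UTC: 11:00-12:00, 13:30-20:00 (add 7h to convert from UTC-7).
Luca in UTC: 09:30-13:00, 14:30-15:30, 16:00-19:30 (subtract 2h to convert from UTC+2).
Tomás in UTC: 09:00-12:30, 15:00-15:30, 16:00-17:30 (add 1h to convert from UTC-1).
Yara in UTC: 09:30-19:00 (add 7h to convert from UTC-7).
Alice in UTC: 09:00-18:00, 20:00-21:00 (add 2h to convert from UTC-2).
Jun ∩ Kavya: 09:00-09:30, 10:30-13:30, 14:00-17:00.
Jun ∩ Kavya ∩ Farrukh: 11:00-12:00, 14:00-17:00.
Jun ∩ Kavya ∩ Farrukh ∩ Luca: 11:00-12:00, 14:30-15:30, 16:00-17:00.
Jun ∩ Kavya ∩ Farrukh ∩ Luca ∩ Tomás: 11:00-12:00, 15:00-15:30, 16:00-17:00.
Jun ∩ Kavya ∩ Farrukh ∩ Luca ∩ Tomás ∩ Yara: 11:00-12:00, 15:00-15:30, 16:00-17:00.
Jun ∩ Kavya ∩ Farrukh ∩ Luca ∩ Tomás ∩ Yara ∩ Alice: 11:00-12:00, 15:00-15:30, 16:00-17:00.
The first common window of at least 30 minutes is 11:00-12:00, so the earliest start is 11:00.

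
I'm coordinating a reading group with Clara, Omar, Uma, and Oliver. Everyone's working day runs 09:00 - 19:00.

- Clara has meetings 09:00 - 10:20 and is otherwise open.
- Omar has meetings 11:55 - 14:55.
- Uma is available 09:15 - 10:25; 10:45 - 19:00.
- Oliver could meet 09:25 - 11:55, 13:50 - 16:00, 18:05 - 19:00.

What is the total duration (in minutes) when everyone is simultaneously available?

Clara free: 10:20-19:00 (invert busy blocks within the working day).
Omar free: 09:00-11:55, 14:55-19:00 (invert busy blocks within the working day).
Uma free: 09:15-10:25, 10:45-19:00.
Oliver free: 09:25-11:55, 13:50-16:00, 18:05-19:00.
Clara ∩ Omar: 10:20-11:55, 14:55-19:00.
Clara ∩ Omar ∩ Uma: 10:20-10:25, 10:45-11:55, 14:55-19:00.
Clara ∩ Omar ∩ Uma ∩ Oliver: 10:20-10:25, 10:45-11:55, 14:55-16:00, 18:05-19:00.
So the common availability across everyone is 10:20-10:25, 10:45-11:55, 14:55-16:00, 18:05-19:00.
Summing the common windows: 5 + 70 + 65 + 55 = 195 minutes.

195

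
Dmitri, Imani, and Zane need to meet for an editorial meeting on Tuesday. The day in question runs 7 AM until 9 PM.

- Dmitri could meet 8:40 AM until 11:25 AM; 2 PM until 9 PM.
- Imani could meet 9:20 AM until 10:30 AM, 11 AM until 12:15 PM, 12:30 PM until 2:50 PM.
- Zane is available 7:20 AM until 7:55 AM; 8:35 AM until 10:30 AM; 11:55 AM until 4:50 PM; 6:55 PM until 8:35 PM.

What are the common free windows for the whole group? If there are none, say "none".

09:20-10:30, 14:00-14:50

Dmitri ∩ Imani: 09:20-10:30, 11:00-11:25, 14:00-14:50.
Dmitri ∩ Imani ∩ Zane: 09:20-10:30, 14:00-14:50.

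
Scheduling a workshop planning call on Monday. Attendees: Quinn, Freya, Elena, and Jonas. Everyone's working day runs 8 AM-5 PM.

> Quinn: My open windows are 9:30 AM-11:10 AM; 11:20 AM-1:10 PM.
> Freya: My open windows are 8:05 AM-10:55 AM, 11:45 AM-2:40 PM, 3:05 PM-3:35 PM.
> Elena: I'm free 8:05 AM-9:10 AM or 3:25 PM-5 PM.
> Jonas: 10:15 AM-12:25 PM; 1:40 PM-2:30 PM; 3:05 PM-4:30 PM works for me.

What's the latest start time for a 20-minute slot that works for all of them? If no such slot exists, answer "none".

Quinn ∩ Freya: 09:30-10:55, 11:45-13:10.
Quinn ∩ Freya ∩ Elena: ∅.
Quinn ∩ Freya ∩ Elena ∩ Jonas: ∅.
There is no time when everyone is free.
No common window is at least 20 minutes long.

none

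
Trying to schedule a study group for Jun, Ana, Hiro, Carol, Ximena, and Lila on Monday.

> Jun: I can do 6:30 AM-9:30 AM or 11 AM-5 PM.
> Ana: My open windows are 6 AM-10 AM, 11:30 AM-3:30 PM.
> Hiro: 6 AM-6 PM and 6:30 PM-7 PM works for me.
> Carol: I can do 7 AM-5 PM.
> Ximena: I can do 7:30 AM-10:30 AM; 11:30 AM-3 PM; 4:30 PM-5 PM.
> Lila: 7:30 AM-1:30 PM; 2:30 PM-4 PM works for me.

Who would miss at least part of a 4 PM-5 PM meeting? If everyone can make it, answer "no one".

Ana, Lila, Ximena

Jun: free for 16:00-17:00. Ana: not fully free for 16:00-17:00. Hiro: free for 16:00-17:00. Carol: free for 16:00-17:00. Ximena: not fully free for 16:00-17:00. Lila: not fully free for 16:00-17:00.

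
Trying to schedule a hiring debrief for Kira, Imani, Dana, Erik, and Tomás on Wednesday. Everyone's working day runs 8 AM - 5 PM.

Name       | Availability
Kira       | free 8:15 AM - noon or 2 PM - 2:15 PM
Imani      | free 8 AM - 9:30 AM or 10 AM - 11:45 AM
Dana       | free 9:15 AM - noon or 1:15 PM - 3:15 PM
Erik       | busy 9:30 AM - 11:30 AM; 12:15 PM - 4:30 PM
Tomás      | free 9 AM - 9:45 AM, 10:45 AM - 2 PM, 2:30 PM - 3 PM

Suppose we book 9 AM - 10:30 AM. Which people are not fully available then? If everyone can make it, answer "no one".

Kira free: 08:15-12:00, 14:00-14:15.
Imani free: 08:00-09:30, 10:00-11:45.
Dana free: 09:15-12:00, 13:15-15:15.
Erik free: 08:00-09:30, 11:30-12:15, 16:30-17:00 (invert busy blocks within the working day).
Tomás free: 09:00-09:45, 10:45-14:00, 14:30-15:00.
Kira: free for 09:00-10:30. Imani: not fully free for 09:00-10:30. Dana: not fully free for 09:00-10:30. Erik: not fully free for 09:00-10:30. Tomás: not fully free for 09:00-10:30.

Dana, Erik, Imani, Tomás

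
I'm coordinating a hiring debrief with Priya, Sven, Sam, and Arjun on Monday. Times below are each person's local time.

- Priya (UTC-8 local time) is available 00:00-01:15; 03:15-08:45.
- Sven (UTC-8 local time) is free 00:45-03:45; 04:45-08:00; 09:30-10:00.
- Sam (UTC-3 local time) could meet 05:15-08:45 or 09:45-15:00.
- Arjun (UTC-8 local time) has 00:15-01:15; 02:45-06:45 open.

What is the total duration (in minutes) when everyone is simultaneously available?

180

Priya in UTC: 08:00-09:15, 11:15-16:45 (add 8h to convert from UTC-8).
Sven in UTC: 08:45-11:45, 12:45-16:00, 17:30-18:00 (add 8h to convert from UTC-8).
Sam in UTC: 08:15-11:45, 12:45-18:00 (add 3h to convert from UTC-3).
Arjun in UTC: 08:15-09:15, 10:45-14:45 (add 8h to convert from UTC-8).
Priya ∩ Sven: 08:45-09:15, 11:15-11:45, 12:45-16:00.
Priya ∩ Sven ∩ Sam: 08:45-09:15, 11:15-11:45, 12:45-16:00.
Priya ∩ Sven ∩ Sam ∩ Arjun: 08:45-09:15, 11:15-11:45, 12:45-14:45.
Those are the intersection windows.
Summing the common windows: 30 + 30 + 120 = 180 minutes.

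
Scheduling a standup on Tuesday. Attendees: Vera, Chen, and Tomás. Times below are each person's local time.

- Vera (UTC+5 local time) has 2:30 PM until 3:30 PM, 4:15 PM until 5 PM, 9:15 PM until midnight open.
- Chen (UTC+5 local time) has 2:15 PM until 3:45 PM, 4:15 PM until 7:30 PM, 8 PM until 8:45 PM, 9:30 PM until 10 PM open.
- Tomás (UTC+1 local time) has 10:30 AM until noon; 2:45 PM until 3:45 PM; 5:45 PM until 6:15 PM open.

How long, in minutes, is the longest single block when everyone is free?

Vera in UTC: 09:30-10:30, 11:15-12:00, 16:15-19:00 (subtract 5h to convert from UTC+5).
Chen in UTC: 09:15-10:45, 11:15-14:30, 15:00-15:45, 16:30-17:00 (subtract 5h to convert from UTC+5).
Tomás in UTC: 09:30-11:00, 13:45-14:45, 16:45-17:15 (subtract 1h to convert from UTC+1).
Vera ∩ Chen: 09:30-10:30, 11:15-12:00, 16:30-17:00.
Vera ∩ Chen ∩ Tomás: 09:30-10:30, 16:45-17:00.
The longest is 09:30-10:30 at 60 minutes.

60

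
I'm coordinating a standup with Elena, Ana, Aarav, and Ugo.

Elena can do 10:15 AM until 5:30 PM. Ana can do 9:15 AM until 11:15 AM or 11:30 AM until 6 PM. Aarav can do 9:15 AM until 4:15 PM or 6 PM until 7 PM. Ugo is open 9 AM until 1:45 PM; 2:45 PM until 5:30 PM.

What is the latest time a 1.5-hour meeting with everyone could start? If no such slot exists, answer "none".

Elena ∩ Ana: 10:15-11:15, 11:30-17:30.
Elena ∩ Ana ∩ Aarav: 10:15-11:15, 11:30-16:15.
Elena ∩ Ana ∩ Aarav ∩ Ugo: 10:15-11:15, 11:30-13:45, 14:45-16:15.
So the common availability across everyone is 10:15-11:15, 11:30-13:45, 14:45-16:15.
The last common window of at least 90 minutes is 14:45-16:15; a 90-minute meeting can start as late as 14:45 and still end by 16:15.

14:45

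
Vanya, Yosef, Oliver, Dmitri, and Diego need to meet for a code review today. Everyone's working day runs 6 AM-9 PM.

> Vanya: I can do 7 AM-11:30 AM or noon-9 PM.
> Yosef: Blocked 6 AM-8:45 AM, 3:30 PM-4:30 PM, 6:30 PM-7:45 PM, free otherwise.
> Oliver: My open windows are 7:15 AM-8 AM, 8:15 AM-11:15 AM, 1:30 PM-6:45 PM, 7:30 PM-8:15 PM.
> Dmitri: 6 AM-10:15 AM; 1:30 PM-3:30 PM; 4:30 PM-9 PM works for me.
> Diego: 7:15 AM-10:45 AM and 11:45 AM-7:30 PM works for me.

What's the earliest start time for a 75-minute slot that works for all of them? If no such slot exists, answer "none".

Vanya free: 07:00-11:30, 12:00-21:00.
Yosef free: 08:45-15:30, 16:30-18:30, 19:45-21:00 (invert busy blocks within the working day).
Oliver free: 07:15-08:00, 08:15-11:15, 13:30-18:45, 19:30-20:15.
Dmitri free: 06:00-10:15, 13:30-15:30, 16:30-21:00.
Diego free: 07:15-10:45, 11:45-19:30.
Vanya ∩ Yosef: 08:45-11:30, 12:00-15:30, 16:30-18:30, 19:45-21:00.
Vanya ∩ Yosef ∩ Oliver: 08:45-11:15, 13:30-15:30, 16:30-18:30, 19:45-20:15.
Vanya ∩ Yosef ∩ Oliver ∩ Dmitri: 08:45-10:15, 13:30-15:30, 16:30-18:30, 19:45-20:15.
Vanya ∩ Yosef ∩ Oliver ∩ Dmitri ∩ Diego: 08:45-10:15, 13:30-15:30, 16:30-18:30.
Those are the intersection windows.
The first common window of at least 75 minutes is 08:45-10:15, so the earliest start is 08:45.

08:45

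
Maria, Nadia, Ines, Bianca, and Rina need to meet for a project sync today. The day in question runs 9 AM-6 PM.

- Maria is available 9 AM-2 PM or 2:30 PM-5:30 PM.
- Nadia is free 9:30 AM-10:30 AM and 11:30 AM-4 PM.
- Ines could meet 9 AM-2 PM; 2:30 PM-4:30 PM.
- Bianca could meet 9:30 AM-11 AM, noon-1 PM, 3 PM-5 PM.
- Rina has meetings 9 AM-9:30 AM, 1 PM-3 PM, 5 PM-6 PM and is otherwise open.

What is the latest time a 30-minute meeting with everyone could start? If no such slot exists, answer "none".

15:30

Maria free: 09:00-14:00, 14:30-17:30.
Nadia free: 09:30-10:30, 11:30-16:00.
Ines free: 09:00-14:00, 14:30-16:30.
Bianca free: 09:30-11:00, 12:00-13:00, 15:00-17:00.
Rina free: 09:30-13:00, 15:00-17:00 (invert busy blocks within the working day).
Maria ∩ Nadia: 09:30-10:30, 11:30-14:00, 14:30-16:00.
Maria ∩ Nadia ∩ Ines: 09:30-10:30, 11:30-14:00, 14:30-16:00.
Maria ∩ Nadia ∩ Ines ∩ Bianca: 09:30-10:30, 12:00-13:00, 15:00-16:00.
Maria ∩ Nadia ∩ Ines ∩ Bianca ∩ Rina: 09:30-10:30, 12:00-13:00, 15:00-16:00.
The last common window of at least 30 minutes is 15:00-16:00; a 30-minute meeting can start as late as 15:30 and still end by 16:00.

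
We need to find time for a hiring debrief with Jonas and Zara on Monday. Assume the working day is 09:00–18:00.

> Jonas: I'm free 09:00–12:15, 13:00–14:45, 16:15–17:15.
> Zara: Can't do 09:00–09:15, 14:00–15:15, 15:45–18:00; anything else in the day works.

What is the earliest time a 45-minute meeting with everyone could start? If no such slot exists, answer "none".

Jonas free: 09:00-12:15, 13:00-14:45, 16:15-17:15.
Zara free: 09:15-14:00, 15:15-15:45 (invert busy blocks within the working day).
Jonas ∩ Zara: 09:15-12:15, 13:00-14:00.
Those are the intersection windows.
The first common window of at least 45 minutes is 09:15-12:15, so the earliest start is 09:15.

09:15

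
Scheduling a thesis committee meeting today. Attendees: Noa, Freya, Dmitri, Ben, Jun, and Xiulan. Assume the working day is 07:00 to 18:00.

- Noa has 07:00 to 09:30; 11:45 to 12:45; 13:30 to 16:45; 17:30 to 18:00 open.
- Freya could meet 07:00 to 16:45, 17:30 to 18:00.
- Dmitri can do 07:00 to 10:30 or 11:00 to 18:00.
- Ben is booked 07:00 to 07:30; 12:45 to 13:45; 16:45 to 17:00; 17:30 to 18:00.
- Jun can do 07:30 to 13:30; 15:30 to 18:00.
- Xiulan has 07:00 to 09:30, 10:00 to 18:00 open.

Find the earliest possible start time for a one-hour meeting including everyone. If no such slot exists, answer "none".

07:30

Noa free: 07:00-09:30, 11:45-12:45, 13:30-16:45, 17:30-18:00.
Freya free: 07:00-16:45, 17:30-18:00.
Dmitri free: 07:00-10:30, 11:00-18:00.
Ben free: 07:30-12:45, 13:45-16:45, 17:00-17:30 (invert busy blocks within the working day).
Jun free: 07:30-13:30, 15:30-18:00.
Xiulan free: 07:00-09:30, 10:00-18:00.
Noa ∩ Freya: 07:00-09:30, 11:45-12:45, 13:30-16:45, 17:30-18:00.
Noa ∩ Freya ∩ Dmitri: 07:00-09:30, 11:45-12:45, 13:30-16:45, 17:30-18:00.
Noa ∩ Freya ∩ Dmitri ∩ Ben: 07:30-09:30, 11:45-12:45, 13:45-16:45.
Noa ∩ Freya ∩ Dmitri ∩ Ben ∩ Jun: 07:30-09:30, 11:45-12:45, 15:30-16:45.
Noa ∩ Freya ∩ Dmitri ∩ Ben ∩ Jun ∩ Xiulan: 07:30-09:30, 11:45-12:45, 15:30-16:45.
So the common availability across everyone is 07:30-09:30, 11:45-12:45, 15:30-16:45.
The first common window of at least 60 minutes is 07:30-09:30, so the earliest start is 07:30.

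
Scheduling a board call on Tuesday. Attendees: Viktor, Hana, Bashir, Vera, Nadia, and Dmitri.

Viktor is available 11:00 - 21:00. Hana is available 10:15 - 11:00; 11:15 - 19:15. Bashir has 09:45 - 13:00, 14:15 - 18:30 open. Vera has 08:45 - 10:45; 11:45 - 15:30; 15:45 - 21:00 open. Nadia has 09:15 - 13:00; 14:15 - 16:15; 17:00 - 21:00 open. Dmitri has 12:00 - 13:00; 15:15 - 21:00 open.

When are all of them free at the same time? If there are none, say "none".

12:00-13:00, 15:15-15:30, 15:45-16:15, 17:00-18:30

Viktor ∩ Hana: 11:15-19:15.
Viktor ∩ Hana ∩ Bashir: 11:15-13:00, 14:15-18:30.
Viktor ∩ Hana ∩ Bashir ∩ Vera: 11:45-13:00, 14:15-15:30, 15:45-18:30.
Viktor ∩ Hana ∩ Bashir ∩ Vera ∩ Nadia: 11:45-13:00, 14:15-15:30, 15:45-16:15, 17:00-18:30.
Viktor ∩ Hana ∩ Bashir ∩ Vera ∩ Nadia ∩ Dmitri: 12:00-13:00, 15:15-15:30, 15:45-16:15, 17:00-18:30.
Those are the intersection windows.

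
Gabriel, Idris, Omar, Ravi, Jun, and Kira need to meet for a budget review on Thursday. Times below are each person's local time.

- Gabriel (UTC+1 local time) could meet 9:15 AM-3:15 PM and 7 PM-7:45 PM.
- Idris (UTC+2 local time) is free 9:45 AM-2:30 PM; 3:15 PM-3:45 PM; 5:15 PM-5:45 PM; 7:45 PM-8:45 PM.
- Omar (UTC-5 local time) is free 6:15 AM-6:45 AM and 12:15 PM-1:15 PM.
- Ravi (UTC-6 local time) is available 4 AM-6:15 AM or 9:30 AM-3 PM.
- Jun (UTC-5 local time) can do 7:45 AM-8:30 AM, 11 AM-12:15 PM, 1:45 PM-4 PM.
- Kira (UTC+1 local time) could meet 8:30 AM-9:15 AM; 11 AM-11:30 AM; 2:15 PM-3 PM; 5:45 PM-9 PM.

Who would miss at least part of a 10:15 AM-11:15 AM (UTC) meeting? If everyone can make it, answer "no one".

Gabriel in UTC: 08:15-14:15, 18:00-18:45 (subtract 1h to convert from UTC+1).
Idris in UTC: 07:45-12:30, 13:15-13:45, 15:15-15:45, 17:45-18:45 (subtract 2h to convert from UTC+2).
Omar in UTC: 11:15-11:45, 17:15-18:15 (add 5h to convert from UTC-5).
Ravi in UTC: 10:00-12:15, 15:30-21:00 (add 6h to convert from UTC-6).
Jun in UTC: 12:45-13:30, 16:00-17:15, 18:45-21:00 (add 5h to convert from UTC-5).
Kira in UTC: 07:30-08:15, 10:00-10:30, 13:15-14:00, 16:45-20:00 (subtract 1h to convert from UTC+1).
Gabriel: free for 10:15-11:15. Idris: free for 10:15-11:15. Omar: not fully free for 10:15-11:15. Ravi: free for 10:15-11:15. Jun: not fully free for 10:15-11:15. Kira: not fully free for 10:15-11:15.

Jun, Kira, Omar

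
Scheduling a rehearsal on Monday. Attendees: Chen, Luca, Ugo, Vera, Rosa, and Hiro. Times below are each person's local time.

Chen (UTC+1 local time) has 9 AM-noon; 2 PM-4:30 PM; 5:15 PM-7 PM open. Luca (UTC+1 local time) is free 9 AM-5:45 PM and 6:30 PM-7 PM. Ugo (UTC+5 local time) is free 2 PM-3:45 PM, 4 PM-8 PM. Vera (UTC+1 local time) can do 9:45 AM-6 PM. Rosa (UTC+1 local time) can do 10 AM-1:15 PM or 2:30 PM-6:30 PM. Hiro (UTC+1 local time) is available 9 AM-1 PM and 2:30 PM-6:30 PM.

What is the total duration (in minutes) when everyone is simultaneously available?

195

Chen in UTC: 08:00-11:00, 13:00-15:30, 16:15-18:00 (subtract 1h to convert from UTC+1).
Luca in UTC: 08:00-16:45, 17:30-18:00 (subtract 1h to convert from UTC+1).
Ugo in UTC: 09:00-10:45, 11:00-15:00 (subtract 5h to convert from UTC+5).
Vera in UTC: 08:45-17:00 (subtract 1h to convert from UTC+1).
Rosa in UTC: 09:00-12:15, 13:30-17:30 (subtract 1h to convert from UTC+1).
Hiro in UTC: 08:00-12:00, 13:30-17:30 (subtract 1h to convert from UTC+1).
Chen ∩ Luca: 08:00-11:00, 13:00-15:30, 16:15-16:45, 17:30-18:00.
Chen ∩ Luca ∩ Ugo: 09:00-10:45, 13:00-15:00.
Chen ∩ Luca ∩ Ugo ∩ Vera: 09:00-10:45, 13:00-15:00.
Chen ∩ Luca ∩ Ugo ∩ Vera ∩ Rosa: 09:00-10:45, 13:30-15:00.
Chen ∩ Luca ∩ Ugo ∩ Vera ∩ Rosa ∩ Hiro: 09:00-10:45, 13:30-15:00.
Summing the common windows: 105 + 90 = 195 minutes.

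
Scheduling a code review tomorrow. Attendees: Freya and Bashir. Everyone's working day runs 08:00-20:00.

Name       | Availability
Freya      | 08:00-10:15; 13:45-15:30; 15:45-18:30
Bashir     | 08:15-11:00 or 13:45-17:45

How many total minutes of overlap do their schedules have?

345

Freya ∩ Bashir: 08:15-10:15, 13:45-15:30, 15:45-17:45.
Summing the common windows: 120 + 105 + 120 = 345 minutes.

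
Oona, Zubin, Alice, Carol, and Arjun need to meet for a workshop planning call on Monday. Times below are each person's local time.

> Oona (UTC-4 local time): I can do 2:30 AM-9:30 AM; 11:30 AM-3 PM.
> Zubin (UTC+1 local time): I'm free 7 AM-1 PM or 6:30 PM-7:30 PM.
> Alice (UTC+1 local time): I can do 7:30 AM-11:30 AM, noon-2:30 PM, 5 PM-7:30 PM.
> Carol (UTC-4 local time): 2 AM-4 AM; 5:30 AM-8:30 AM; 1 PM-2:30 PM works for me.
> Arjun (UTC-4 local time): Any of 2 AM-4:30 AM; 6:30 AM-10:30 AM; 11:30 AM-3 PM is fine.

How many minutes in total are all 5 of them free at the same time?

Oona in UTC: 06:30-13:30, 15:30-19:00 (add 4h to convert from UTC-4).
Zubin in UTC: 06:00-12:00, 17:30-18:30 (subtract 1h to convert from UTC+1).
Alice in UTC: 06:30-10:30, 11:00-13:30, 16:00-18:30 (subtract 1h to convert from UTC+1).
Carol in UTC: 06:00-08:00, 09:30-12:30, 17:00-18:30 (add 4h to convert from UTC-4).
Arjun in UTC: 06:00-08:30, 10:30-14:30, 15:30-19:00 (add 4h to convert from UTC-4).
Oona ∩ Zubin: 06:30-12:00, 17:30-18:30.
Oona ∩ Zubin ∩ Alice: 06:30-10:30, 11:00-12:00, 17:30-18:30.
Oona ∩ Zubin ∩ Alice ∩ Carol: 06:30-08:00, 09:30-10:30, 11:00-12:00, 17:30-18:30.
Oona ∩ Zubin ∩ Alice ∩ Carol ∩ Arjun: 06:30-08:00, 11:00-12:00, 17:30-18:30.
So the common availability across everyone is 06:30-08:00, 11:00-12:00, 17:30-18:30.
Summing the common windows: 90 + 60 + 60 = 210 minutes.

210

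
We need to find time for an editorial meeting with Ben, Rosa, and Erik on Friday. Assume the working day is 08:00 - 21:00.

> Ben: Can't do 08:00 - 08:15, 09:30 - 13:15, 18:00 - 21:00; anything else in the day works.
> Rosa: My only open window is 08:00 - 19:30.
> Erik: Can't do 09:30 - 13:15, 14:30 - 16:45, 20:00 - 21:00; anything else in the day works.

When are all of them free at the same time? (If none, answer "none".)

Ben free: 08:15-09:30, 13:15-18:00 (invert busy blocks within the working day).
Rosa free: 08:00-19:30.
Erik free: 08:00-09:30, 13:15-14:30, 16:45-20:00 (invert busy blocks within the working day).
Ben ∩ Rosa: 08:15-09:30, 13:15-18:00.
Ben ∩ Rosa ∩ Erik: 08:15-09:30, 13:15-14:30, 16:45-18:00.

08:15-09:30, 13:15-14:30, 16:45-18:00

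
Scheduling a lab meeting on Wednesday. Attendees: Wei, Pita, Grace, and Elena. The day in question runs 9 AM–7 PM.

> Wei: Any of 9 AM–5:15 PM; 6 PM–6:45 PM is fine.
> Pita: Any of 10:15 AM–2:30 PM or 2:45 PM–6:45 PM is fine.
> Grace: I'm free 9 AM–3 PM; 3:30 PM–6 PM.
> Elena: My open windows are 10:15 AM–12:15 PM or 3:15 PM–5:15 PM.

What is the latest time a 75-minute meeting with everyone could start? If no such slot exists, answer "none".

Wei ∩ Pita: 10:15-14:30, 14:45-17:15, 18:00-18:45.
Wei ∩ Pita ∩ Grace: 10:15-14:30, 14:45-15:00, 15:30-17:15.
Wei ∩ Pita ∩ Grace ∩ Elena: 10:15-12:15, 15:30-17:15.
The last common window of at least 75 minutes is 15:30-17:15; a 75-minute meeting can start as late as 16:00 and still end by 17:15.

16:00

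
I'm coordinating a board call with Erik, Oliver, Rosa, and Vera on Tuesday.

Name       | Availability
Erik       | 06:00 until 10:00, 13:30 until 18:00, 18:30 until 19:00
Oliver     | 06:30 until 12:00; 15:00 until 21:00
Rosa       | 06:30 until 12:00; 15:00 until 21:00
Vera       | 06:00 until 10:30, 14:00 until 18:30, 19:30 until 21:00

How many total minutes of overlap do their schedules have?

390

Erik ∩ Oliver: 06:30-10:00, 15:00-18:00, 18:30-19:00.
Erik ∩ Oliver ∩ Rosa: 06:30-10:00, 15:00-18:00, 18:30-19:00.
Erik ∩ Oliver ∩ Rosa ∩ Vera: 06:30-10:00, 15:00-18:00.
Summing the common windows: 210 + 180 = 390 minutes.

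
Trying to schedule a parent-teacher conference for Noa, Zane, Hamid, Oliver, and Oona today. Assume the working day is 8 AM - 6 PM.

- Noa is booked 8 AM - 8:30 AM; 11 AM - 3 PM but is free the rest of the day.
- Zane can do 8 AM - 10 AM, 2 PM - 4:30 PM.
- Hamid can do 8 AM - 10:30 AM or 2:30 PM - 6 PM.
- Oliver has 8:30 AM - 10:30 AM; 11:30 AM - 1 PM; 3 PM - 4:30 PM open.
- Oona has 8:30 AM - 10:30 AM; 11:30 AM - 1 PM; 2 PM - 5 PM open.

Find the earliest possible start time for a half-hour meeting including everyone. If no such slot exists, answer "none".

08:30

Noa free: 08:30-11:00, 15:00-18:00 (invert busy blocks within the working day).
Zane free: 08:00-10:00, 14:00-16:30.
Hamid free: 08:00-10:30, 14:30-18:00.
Oliver free: 08:30-10:30, 11:30-13:00, 15:00-16:30.
Oona free: 08:30-10:30, 11:30-13:00, 14:00-17:00.
Noa ∩ Zane: 08:30-10:00, 15:00-16:30.
Noa ∩ Zane ∩ Hamid: 08:30-10:00, 15:00-16:30.
Noa ∩ Zane ∩ Hamid ∩ Oliver: 08:30-10:00, 15:00-16:30.
Noa ∩ Zane ∩ Hamid ∩ Oliver ∩ Oona: 08:30-10:00, 15:00-16:30.
Those are the intersection windows.
The first common window of at least 30 minutes is 08:30-10:00, so the earliest start is 08:30.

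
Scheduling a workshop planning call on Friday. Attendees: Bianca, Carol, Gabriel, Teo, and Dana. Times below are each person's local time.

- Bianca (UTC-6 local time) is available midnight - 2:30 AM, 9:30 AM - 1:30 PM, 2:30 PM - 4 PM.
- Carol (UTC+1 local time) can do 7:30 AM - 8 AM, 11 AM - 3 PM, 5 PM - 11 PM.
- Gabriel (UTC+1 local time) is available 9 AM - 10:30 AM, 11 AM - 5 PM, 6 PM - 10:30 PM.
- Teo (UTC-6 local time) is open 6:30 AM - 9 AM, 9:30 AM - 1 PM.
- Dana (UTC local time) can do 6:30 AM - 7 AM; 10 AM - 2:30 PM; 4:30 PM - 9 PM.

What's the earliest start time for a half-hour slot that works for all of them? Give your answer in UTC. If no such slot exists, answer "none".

17:00

Bianca in UTC: 06:00-08:30, 15:30-19:30, 20:30-22:00 (add 6h to convert from UTC-6).
Carol in UTC: 06:30-07:00, 10:00-14:00, 16:00-22:00 (subtract 1h to convert from UTC+1).
Gabriel in UTC: 08:00-09:30, 10:00-16:00, 17:00-21:30 (subtract 1h to convert from UTC+1).
Teo in UTC: 12:30-15:00, 15:30-19:00 (add 6h to convert from UTC-6).
Dana in UTC: 06:30-07:00, 10:00-14:30, 16:30-21:00.
Bianca ∩ Carol: 06:30-07:00, 16:00-19:30, 20:30-22:00.
Bianca ∩ Carol ∩ Gabriel: 17:00-19:30, 20:30-21:30.
Bianca ∩ Carol ∩ Gabriel ∩ Teo: 17:00-19:00.
Bianca ∩ Carol ∩ Gabriel ∩ Teo ∩ Dana: 17:00-19:00.
So the common availability across everyone is 17:00-19:00.
The first common window of at least 30 minutes is 17:00-19:00, so the earliest start is 17:00.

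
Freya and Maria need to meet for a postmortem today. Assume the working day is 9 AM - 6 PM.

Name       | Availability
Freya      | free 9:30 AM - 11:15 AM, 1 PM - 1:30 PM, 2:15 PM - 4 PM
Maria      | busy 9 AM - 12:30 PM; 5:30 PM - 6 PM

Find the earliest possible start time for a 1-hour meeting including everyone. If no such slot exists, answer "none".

14:15

Freya free: 09:30-11:15, 13:00-13:30, 14:15-16:00.
Maria free: 12:30-17:30 (invert busy blocks within the working day).
Freya ∩ Maria: 13:00-13:30, 14:15-16:00.
The first common window of at least 60 minutes is 14:15-16:00, so the earliest start is 14:15.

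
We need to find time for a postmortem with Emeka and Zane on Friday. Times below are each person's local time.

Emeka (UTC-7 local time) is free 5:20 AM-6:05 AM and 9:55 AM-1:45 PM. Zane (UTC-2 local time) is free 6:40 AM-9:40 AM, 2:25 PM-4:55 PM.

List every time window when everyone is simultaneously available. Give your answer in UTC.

16:55-18:55

Emeka in UTC: 12:20-13:05, 16:55-20:45 (add 7h to convert from UTC-7).
Zane in UTC: 08:40-11:40, 16:25-18:55 (add 2h to convert from UTC-2).
Emeka ∩ Zane: 16:55-18:55.
So the common availability across everyone is 16:55-18:55.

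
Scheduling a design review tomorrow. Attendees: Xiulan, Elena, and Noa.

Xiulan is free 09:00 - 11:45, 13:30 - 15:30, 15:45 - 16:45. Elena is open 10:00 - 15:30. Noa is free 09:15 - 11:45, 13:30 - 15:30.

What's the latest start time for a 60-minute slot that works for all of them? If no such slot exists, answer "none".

14:30

Xiulan ∩ Elena: 10:00-11:45, 13:30-15:30.
Xiulan ∩ Elena ∩ Noa: 10:00-11:45, 13:30-15:30.
The last common window of at least 60 minutes is 13:30-15:30; a 60-minute meeting can start as late as 14:30 and still end by 15:30.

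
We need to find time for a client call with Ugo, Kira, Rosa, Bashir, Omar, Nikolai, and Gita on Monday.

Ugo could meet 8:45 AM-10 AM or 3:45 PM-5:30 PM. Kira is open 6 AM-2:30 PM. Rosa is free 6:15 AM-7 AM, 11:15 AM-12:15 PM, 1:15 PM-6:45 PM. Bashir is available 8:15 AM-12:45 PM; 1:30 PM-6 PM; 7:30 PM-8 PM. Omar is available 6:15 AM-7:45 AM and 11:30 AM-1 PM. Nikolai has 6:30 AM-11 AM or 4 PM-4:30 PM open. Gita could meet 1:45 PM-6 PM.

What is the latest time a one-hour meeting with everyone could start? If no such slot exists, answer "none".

Ugo ∩ Kira: 08:45-10:00.
Ugo ∩ Kira ∩ Rosa: ∅.
Ugo ∩ Kira ∩ Rosa ∩ Bashir: ∅.
Ugo ∩ Kira ∩ Rosa ∩ Bashir ∩ Omar: ∅.
Ugo ∩ Kira ∩ Rosa ∩ Bashir ∩ Omar ∩ Nikolai: ∅.
Ugo ∩ Kira ∩ Rosa ∩ Bashir ∩ Omar ∩ Nikolai ∩ Gita: ∅.
There is no time when everyone is free.
No common window is at least 60 minutes long.

none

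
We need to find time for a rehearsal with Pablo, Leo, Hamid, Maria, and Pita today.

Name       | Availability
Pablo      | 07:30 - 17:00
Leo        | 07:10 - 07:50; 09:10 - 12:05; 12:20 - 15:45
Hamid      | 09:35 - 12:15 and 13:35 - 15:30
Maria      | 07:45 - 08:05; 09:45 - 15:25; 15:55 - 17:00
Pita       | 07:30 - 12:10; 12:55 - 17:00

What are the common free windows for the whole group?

Pablo ∩ Leo: 07:30-07:50, 09:10-12:05, 12:20-15:45.
Pablo ∩ Leo ∩ Hamid: 09:35-12:05, 13:35-15:30.
Pablo ∩ Leo ∩ Hamid ∩ Maria: 09:45-12:05, 13:35-15:25.
Pablo ∩ Leo ∩ Hamid ∩ Maria ∩ Pita: 09:45-12:05, 13:35-15:25.
Those are the intersection windows.

09:45-12:05, 13:35-15:25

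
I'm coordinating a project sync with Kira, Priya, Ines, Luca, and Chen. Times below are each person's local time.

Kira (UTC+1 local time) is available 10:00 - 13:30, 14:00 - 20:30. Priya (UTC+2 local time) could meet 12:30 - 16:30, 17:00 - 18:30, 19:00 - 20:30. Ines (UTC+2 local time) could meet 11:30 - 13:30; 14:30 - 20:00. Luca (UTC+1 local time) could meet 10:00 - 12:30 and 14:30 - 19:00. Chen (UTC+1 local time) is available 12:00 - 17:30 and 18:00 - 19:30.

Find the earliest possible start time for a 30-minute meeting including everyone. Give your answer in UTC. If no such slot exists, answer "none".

11:00

Kira in UTC: 09:00-12:30, 13:00-19:30 (subtract 1h to convert from UTC+1).
Priya in UTC: 10:30-14:30, 15:00-16:30, 17:00-18:30 (subtract 2h to convert from UTC+2).
Ines in UTC: 09:30-11:30, 12:30-18:00 (subtract 2h to convert from UTC+2).
Luca in UTC: 09:00-11:30, 13:30-18:00 (subtract 1h to convert from UTC+1).
Chen in UTC: 11:00-16:30, 17:00-18:30 (subtract 1h to convert from UTC+1).
Kira ∩ Priya: 10:30-12:30, 13:00-14:30, 15:00-16:30, 17:00-18:30.
Kira ∩ Priya ∩ Ines: 10:30-11:30, 13:00-14:30, 15:00-16:30, 17:00-18:00.
Kira ∩ Priya ∩ Ines ∩ Luca: 10:30-11:30, 13:30-14:30, 15:00-16:30, 17:00-18:00.
Kira ∩ Priya ∩ Ines ∩ Luca ∩ Chen: 11:00-11:30, 13:30-14:30, 15:00-16:30, 17:00-18:00.
The first common window of at least 30 minutes is 11:00-11:30, so the earliest start is 11:00.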